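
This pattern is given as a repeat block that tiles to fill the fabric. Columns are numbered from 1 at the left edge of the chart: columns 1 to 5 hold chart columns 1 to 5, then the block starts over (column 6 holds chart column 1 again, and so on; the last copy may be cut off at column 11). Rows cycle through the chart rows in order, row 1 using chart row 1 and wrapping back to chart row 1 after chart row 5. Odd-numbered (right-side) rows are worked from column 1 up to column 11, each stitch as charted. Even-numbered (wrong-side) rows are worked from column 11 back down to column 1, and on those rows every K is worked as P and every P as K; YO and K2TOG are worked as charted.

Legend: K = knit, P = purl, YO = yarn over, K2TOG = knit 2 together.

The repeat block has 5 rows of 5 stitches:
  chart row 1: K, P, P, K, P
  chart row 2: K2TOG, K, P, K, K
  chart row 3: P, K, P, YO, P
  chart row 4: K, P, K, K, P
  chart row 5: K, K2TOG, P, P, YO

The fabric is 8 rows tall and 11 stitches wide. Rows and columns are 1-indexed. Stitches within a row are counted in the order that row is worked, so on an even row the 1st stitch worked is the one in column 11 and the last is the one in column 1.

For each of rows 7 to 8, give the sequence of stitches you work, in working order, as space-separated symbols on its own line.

Row 7: chart row 2, RS - tile across columns 1-11 and work as-is.
Row 8: chart row 3, WS - tiled (columns 1-11): P K P YO P P K P YO P P; work from column 11 back to 1 with K<->P swapped.

Rows as worked:
K2TOG K P K K K2TOG K P K K K2TOG
K K YO K P K K YO K P K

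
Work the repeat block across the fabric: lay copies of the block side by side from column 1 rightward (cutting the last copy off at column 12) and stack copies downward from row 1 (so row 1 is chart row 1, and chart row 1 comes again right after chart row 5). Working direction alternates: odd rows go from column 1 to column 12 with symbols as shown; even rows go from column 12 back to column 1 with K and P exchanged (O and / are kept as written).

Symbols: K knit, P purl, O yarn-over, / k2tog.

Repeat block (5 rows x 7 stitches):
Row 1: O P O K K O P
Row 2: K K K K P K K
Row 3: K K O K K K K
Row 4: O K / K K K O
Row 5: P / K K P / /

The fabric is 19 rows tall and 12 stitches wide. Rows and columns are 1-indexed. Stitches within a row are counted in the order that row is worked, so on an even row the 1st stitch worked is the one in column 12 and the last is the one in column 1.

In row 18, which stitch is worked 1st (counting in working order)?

== STITCH ==
P

Derivation:
Row 18: (18-1) mod 5 = 2, so use chart row 3. Even row -> WS.
Chart row 3 tiled across columns 1-12: K K O K K K K K K O K K
WS row: flip the tiled sequence (start at column 12) and apply K<->P; O and / stay.
Row 18 as worked: P P O P P P P P P O P P
The 1st stitch worked is P.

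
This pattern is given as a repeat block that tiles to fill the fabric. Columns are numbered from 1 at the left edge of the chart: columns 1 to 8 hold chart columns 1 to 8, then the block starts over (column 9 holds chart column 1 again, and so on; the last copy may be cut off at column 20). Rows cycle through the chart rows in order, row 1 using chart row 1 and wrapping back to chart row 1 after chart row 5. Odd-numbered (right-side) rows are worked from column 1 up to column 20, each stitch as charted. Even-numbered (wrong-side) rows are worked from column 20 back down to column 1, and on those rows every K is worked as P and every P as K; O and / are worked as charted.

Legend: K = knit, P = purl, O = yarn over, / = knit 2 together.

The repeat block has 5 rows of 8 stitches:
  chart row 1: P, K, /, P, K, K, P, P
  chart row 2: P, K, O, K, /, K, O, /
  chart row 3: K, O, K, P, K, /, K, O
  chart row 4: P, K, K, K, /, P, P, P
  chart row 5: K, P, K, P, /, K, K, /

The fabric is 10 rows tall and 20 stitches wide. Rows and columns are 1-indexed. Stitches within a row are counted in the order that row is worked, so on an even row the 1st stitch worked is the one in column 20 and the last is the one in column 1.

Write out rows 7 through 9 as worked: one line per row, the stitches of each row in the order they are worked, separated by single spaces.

Row 7: chart row 2, RS - tile across columns 1-20 and work as-is.
Row 8: chart row 3, WS - tiled (columns 1-20): K O K P K / K O K O K P K / K O K O K P; work from column 20 back to 1 with K<->P swapped.
Row 9: chart row 4, RS - tile across columns 1-20 and work as-is.

Rows as worked:
P K O K / K O / P K O K / K O / P K O K
K P O P O P / P K P O P O P / P K P O P
P K K K / P P P P K K K / P P P P K K K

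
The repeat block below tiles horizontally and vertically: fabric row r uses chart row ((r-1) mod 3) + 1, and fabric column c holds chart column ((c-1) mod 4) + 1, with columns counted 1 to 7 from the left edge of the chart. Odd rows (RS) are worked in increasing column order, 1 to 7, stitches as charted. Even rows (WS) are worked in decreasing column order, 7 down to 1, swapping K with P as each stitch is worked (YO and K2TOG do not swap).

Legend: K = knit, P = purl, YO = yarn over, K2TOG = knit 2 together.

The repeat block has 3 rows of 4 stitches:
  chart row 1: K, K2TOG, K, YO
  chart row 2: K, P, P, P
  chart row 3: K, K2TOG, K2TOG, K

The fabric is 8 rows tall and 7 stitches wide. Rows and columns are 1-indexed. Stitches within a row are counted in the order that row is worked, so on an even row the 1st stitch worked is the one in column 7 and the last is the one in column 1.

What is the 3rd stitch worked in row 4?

Row 4: (4-1) mod 3 = 0, so use chart row 1. Even row -> WS.
Chart row 1 tiled across columns 1-7: K K2TOG K YO K K2TOG K
WS row: flip the tiled sequence (start at column 7) and apply K<->P; YO and K2TOG stay.
Row 4 as worked: P K2TOG P YO P K2TOG P
Counting 3 along the worked row gives P.

Stitch:
P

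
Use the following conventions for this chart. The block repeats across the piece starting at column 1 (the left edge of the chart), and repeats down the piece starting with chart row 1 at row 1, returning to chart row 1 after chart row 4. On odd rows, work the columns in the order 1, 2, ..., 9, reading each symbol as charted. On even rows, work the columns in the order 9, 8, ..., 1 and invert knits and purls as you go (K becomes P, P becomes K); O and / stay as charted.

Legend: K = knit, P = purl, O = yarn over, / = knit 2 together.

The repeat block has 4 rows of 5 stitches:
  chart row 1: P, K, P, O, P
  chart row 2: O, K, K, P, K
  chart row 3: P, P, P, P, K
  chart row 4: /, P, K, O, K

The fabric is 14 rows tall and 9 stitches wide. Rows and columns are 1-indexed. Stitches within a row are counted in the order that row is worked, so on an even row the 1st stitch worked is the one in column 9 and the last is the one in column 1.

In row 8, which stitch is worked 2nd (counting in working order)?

For row 8: chart row = ((8-1) mod 4) + 1 = 4; this is a WS (even) row.
Chart row 4 tiled across columns 1-9: / P K O K / P K O
WS: work from column 9 back to column 1 (reverse the tiled row), swapping K<->P (O and / unchanged).
Row 8 as worked: O P K / P O P K /
Stitch 2 in working order -> P

== STITCH ==
P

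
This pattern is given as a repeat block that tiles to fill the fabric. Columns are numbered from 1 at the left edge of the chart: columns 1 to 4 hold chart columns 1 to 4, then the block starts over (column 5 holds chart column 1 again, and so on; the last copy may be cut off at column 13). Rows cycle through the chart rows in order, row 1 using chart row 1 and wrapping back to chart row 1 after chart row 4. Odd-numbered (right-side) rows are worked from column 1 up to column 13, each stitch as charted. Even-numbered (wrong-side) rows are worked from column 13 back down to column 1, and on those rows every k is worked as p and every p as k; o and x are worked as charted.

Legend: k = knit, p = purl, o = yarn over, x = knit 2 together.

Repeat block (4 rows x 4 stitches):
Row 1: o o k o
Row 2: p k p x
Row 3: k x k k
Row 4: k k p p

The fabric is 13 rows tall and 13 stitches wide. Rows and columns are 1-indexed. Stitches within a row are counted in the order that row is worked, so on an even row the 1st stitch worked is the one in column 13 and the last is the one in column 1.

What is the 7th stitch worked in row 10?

Result:
k

Derivation:
Row 10: (10-1) mod 4 = 1, so use chart row 2. Even row -> WS.
Chart row 2 tiled across columns 1-13: p k p x p k p x p k p x p
WS: work from column 13 back to column 1 (reverse the tiled row), swapping k<->p (o and x unchanged).
Row 10 as worked: k x k p k x k p k x k p k
Stitch 7 in working order -> k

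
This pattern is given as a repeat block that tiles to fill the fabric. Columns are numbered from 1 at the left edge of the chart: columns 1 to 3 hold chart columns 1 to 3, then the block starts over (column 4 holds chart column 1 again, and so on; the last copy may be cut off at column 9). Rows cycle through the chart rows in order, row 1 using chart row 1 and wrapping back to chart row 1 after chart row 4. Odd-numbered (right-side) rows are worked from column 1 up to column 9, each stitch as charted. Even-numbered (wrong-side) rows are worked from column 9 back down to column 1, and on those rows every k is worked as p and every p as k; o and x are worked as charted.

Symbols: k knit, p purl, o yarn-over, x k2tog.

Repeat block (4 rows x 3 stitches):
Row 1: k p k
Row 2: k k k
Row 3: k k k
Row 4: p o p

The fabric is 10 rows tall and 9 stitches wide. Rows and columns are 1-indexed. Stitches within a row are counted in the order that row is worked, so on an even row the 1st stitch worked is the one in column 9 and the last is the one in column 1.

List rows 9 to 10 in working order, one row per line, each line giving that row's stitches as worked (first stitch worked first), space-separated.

Row 9: chart row 1, RS - tile across columns 1-9 and work as-is.
Row 10: chart row 2, WS - tiled (columns 1-9): k k k k k k k k k; work from column 9 back to 1 with k<->p swapped.

Rows as worked:
k p k k p k k p k
p p p p p p p p p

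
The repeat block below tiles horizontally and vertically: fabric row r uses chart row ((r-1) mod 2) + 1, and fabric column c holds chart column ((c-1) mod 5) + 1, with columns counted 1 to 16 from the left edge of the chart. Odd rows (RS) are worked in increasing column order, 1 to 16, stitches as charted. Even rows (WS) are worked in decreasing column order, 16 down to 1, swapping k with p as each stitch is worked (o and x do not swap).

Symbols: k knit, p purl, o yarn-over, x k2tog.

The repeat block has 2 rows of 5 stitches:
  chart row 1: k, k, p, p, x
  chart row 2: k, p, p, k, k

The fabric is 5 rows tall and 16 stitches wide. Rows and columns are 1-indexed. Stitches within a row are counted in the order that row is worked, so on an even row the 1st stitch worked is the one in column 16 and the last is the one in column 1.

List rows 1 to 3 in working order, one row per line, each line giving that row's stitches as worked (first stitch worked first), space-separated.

Row 1: chart row 1, RS - tile across columns 1-16 and work as-is.
Row 2: chart row 2, WS - tiled (columns 1-16): k p p k k k p p k k k p p k k k; work from column 16 back to 1 with k<->p swapped.
Row 3: chart row 1, RS - tile across columns 1-16 and work as-is.

Result:
k k p p x k k p p x k k p p x k
p p p k k p p p k k p p p k k p
k k p p x k k p p x k k p p x k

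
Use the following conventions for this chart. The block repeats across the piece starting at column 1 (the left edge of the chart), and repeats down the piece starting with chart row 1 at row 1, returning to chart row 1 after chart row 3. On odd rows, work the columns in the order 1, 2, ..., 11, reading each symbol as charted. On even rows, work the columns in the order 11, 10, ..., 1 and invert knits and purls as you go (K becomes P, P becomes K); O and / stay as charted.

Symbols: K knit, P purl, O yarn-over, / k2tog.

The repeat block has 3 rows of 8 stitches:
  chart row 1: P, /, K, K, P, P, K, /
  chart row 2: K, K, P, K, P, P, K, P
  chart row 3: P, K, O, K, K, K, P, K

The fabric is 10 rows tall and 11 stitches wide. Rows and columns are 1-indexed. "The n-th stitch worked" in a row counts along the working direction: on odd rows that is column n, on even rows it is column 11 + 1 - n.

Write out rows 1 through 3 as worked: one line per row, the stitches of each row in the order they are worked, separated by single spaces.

== ROWS AS WORKED ==
P / K K P P K / P / K
K P P K P K K P K P P
P K O K K K P K P K O

Derivation:
Row 1: chart row 1, RS - tile across columns 1-11 and work as-is.
Row 2: chart row 2, WS - tiled (columns 1-11): K K P K P P K P K K P; work from column 11 back to 1 with K<->P swapped.
Row 3: chart row 3, RS - tile across columns 1-11 and work as-is.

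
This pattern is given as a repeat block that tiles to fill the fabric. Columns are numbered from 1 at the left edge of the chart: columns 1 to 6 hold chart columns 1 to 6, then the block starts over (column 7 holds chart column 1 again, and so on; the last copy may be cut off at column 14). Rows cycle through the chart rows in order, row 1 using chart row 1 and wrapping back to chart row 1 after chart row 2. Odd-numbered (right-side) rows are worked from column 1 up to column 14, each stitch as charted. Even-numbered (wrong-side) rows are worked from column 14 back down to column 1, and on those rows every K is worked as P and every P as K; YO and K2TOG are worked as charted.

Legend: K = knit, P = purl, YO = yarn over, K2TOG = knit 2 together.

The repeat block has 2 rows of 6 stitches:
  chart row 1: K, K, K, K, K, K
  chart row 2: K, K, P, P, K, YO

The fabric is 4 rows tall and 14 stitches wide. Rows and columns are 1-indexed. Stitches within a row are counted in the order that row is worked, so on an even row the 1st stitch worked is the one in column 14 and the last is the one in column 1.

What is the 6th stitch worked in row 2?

Row 2 uses chart row ((2-1) mod 2)+1 = 2. Row 2 is even, so WS.
Chart row 2 tiled across columns 1-14: K K P P K YO K K P P K YO K K
WS: work from column 14 back to column 1 (reverse the tiled row), swapping K<->P (YO and K2TOG unchanged).
Row 2 as worked: P P YO P K K P P YO P K K P P
The 6th stitch worked is K.

Stitch:
K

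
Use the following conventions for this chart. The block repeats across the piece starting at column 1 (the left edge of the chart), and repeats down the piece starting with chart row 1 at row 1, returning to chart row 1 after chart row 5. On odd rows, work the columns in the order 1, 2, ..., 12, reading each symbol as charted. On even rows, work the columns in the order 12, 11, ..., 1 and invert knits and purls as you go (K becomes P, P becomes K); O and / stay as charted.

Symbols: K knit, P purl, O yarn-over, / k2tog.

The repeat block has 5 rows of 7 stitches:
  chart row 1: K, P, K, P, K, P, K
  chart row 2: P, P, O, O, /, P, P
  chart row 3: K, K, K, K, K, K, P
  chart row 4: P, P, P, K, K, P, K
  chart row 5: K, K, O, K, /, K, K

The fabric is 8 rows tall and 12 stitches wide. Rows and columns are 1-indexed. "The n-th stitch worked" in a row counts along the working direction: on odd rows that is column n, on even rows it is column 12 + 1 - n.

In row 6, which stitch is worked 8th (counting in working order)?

Row 6: (6-1) mod 5 = 0, so use chart row 1. Even row -> WS.
Chart row 1 tiled across columns 1-12: K P K P K P K K P K P K
Wrong side: read the tiled row from column 12 down to 1 and exchange K with P (leave O, /).
Row 6 as worked: P K P K P P K P K P K P
The 8th stitch worked is P.

Result:
P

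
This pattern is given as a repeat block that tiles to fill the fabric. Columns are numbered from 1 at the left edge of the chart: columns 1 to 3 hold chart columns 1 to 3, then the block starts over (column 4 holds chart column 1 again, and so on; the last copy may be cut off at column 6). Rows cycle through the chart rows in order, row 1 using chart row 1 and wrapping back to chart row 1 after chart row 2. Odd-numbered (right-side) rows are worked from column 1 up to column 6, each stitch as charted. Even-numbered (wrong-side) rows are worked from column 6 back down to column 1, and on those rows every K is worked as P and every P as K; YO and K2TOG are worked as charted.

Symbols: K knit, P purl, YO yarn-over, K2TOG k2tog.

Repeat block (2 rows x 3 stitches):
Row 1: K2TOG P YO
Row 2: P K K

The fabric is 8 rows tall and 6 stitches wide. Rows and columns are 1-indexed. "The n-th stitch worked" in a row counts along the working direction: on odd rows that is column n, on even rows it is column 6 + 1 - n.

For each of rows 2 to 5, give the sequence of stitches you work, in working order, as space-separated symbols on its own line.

Row 2: chart row 2, WS - tiled (columns 1-6): P K K P K K; work from column 6 back to 1 with K<->P swapped.
Row 3: chart row 1, RS - tile across columns 1-6 and work as-is.
Row 4: chart row 2, WS - tiled (columns 1-6): P K K P K K; work from column 6 back to 1 with K<->P swapped.
Row 5: chart row 1, RS - tile across columns 1-6 and work as-is.

Rows as worked:
P P K P P K
K2TOG P YO K2TOG P YO
P P K P P K
K2TOG P YO K2TOG P YO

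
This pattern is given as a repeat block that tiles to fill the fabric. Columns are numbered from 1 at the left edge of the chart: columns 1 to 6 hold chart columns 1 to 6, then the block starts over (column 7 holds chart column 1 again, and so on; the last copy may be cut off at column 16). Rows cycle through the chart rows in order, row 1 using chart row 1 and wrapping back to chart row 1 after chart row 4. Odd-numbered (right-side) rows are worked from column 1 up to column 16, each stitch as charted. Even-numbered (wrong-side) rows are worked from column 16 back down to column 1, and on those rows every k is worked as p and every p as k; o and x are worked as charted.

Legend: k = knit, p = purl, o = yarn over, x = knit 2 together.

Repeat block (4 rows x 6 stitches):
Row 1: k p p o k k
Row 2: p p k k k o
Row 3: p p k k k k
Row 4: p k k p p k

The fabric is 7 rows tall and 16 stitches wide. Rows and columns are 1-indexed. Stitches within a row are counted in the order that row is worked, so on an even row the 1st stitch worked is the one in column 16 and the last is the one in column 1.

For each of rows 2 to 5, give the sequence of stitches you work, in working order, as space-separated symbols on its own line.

== ROWS AS WORKED ==
p p k k o p p p k k o p p p k k
p p k k k k p p k k k k p p k k
k p p k p k k p p k p k k p p k
k p p o k k k p p o k k k p p o

Derivation:
Row 2: chart row 2, WS - tiled (columns 1-16): p p k k k o p p k k k o p p k k; work from column 16 back to 1 with k<->p swapped.
Row 3: chart row 3, RS - tile across columns 1-16 and work as-is.
Row 4: chart row 4, WS - tiled (columns 1-16): p k k p p k p k k p p k p k k p; work from column 16 back to 1 with k<->p swapped.
Row 5: chart row 1, RS - tile across columns 1-16 and work as-is.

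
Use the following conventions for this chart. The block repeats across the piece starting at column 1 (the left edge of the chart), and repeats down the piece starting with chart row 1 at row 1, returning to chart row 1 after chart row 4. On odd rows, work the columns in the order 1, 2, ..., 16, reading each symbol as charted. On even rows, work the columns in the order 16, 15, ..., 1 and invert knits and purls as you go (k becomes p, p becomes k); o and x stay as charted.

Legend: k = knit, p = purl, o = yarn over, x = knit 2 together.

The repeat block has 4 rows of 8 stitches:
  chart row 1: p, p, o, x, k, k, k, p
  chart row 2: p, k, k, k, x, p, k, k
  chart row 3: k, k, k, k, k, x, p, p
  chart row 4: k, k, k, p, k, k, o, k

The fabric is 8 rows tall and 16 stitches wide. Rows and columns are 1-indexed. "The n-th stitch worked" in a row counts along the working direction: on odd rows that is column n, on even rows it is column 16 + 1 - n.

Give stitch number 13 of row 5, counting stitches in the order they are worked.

Result:
k

Derivation:
Row 5 uses chart row ((5-1) mod 4)+1 = 1. Row 5 is odd, so RS.
Chart row 1 tiled across columns 1-16: p p o x k k k p p p o x k k k p
RS row: no reversal, no swap; stitch n worked = column n.
Stitch 13 in working order -> k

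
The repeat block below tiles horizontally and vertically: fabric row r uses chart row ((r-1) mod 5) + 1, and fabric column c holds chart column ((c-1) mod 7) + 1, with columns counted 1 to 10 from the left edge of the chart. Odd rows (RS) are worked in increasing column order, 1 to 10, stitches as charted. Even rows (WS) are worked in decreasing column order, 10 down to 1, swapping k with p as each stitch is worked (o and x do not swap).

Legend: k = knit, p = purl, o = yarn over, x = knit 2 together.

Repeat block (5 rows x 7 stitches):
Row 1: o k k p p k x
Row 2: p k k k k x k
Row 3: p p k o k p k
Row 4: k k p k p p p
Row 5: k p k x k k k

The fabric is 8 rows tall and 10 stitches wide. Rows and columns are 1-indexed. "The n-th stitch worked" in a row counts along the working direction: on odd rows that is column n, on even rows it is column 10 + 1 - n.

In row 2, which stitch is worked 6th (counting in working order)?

== STITCH ==
p

Derivation:
Row 2: (2-1) mod 5 = 1, so use chart row 2. Even row -> WS.
Chart row 2 tiled across columns 1-10: p k k k k x k p k k
WS: work from column 10 back to column 1 (reverse the tiled row), swapping k<->p (o and x unchanged).
Row 2 as worked: p p k p x p p p p k
Counting 6 along the worked row gives p.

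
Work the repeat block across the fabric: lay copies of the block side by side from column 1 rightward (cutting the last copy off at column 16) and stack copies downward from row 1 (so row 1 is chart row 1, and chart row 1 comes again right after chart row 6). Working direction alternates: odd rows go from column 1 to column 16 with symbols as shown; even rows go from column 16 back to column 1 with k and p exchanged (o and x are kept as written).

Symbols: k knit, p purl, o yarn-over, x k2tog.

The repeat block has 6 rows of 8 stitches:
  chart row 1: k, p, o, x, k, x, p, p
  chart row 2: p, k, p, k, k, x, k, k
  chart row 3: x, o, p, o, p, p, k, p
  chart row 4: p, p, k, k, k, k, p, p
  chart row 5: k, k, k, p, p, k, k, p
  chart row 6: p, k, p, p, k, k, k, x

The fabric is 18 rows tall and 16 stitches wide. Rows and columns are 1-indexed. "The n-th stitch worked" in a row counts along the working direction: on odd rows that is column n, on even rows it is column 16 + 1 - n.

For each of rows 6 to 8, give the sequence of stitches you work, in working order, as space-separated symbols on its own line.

Row 6: chart row 6, WS - tiled (columns 1-16): p k p p k k k x p k p p k k k x; work from column 16 back to 1 with k<->p swapped.
Row 7: chart row 1, RS - tile across columns 1-16 and work as-is.
Row 8: chart row 2, WS - tiled (columns 1-16): p k p k k x k k p k p k k x k k; work from column 16 back to 1 with k<->p swapped.

Rows as worked:
x p p p k k p k x p p p k k p k
k p o x k x p p k p o x k x p p
p p x p p k p k p p x p p k p k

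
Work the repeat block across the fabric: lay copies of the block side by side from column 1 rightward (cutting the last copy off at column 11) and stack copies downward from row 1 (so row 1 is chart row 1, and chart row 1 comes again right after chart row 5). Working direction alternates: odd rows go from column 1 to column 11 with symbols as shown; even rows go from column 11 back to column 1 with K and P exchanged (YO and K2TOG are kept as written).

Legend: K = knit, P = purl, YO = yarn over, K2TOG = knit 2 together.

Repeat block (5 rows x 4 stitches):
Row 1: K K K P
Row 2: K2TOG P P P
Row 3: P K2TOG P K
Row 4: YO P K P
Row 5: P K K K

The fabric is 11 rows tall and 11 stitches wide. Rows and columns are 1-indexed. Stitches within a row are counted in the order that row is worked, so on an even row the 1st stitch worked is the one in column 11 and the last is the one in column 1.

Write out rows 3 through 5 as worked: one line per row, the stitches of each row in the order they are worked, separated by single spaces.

Row 3: chart row 3, RS - tile across columns 1-11 and work as-is.
Row 4: chart row 4, WS - tiled (columns 1-11): YO P K P YO P K P YO P K; work from column 11 back to 1 with K<->P swapped.
Row 5: chart row 5, RS - tile across columns 1-11 and work as-is.

Rows as worked:
P K2TOG P K P K2TOG P K P K2TOG P
P K YO K P K YO K P K YO
P K K K P K K K P K K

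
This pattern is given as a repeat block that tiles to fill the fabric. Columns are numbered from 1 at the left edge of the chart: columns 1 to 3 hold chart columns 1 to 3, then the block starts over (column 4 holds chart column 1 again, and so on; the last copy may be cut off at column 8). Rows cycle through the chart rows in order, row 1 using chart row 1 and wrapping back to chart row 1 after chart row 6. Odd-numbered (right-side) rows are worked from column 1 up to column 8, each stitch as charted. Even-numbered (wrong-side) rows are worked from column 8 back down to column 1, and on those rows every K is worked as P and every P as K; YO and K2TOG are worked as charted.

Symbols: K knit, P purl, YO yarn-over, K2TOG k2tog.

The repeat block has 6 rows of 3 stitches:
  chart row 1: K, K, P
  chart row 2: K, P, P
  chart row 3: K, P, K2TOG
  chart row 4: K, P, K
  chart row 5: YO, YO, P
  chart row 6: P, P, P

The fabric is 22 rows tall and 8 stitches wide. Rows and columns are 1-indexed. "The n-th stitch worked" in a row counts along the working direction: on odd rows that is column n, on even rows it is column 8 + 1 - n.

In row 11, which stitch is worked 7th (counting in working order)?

For row 11: chart row = ((11-1) mod 6) + 1 = 5; this is a RS (odd) row.
Chart row 5 tiled across columns 1-8: YO YO P YO YO P YO YO
Right side: take the tiled row as-is (worked left to right from column 1).
Stitch 7 in working order -> YO

Result:
YO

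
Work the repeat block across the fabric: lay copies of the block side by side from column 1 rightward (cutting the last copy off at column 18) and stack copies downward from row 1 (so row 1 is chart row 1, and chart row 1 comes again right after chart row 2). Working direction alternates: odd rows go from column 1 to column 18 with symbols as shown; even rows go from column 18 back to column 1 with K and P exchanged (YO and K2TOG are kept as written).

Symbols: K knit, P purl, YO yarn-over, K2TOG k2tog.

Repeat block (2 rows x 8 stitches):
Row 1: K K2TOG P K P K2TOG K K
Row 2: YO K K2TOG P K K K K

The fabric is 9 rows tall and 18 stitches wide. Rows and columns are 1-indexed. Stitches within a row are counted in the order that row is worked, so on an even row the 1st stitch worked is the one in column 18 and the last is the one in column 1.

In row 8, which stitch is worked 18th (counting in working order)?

Row 8 uses chart row ((8-1) mod 2)+1 = 2. Row 8 is even, so WS.
Chart row 2 tiled across columns 1-18: YO K K2TOG P K K K K YO K K2TOG P K K K K YO K
WS row: flip the tiled sequence (start at column 18) and apply K<->P; YO and K2TOG stay.
Row 8 as worked: P YO P P P P K K2TOG P YO P P P P K K2TOG P YO
Counting 18 along the worked row gives YO.

Result:
YO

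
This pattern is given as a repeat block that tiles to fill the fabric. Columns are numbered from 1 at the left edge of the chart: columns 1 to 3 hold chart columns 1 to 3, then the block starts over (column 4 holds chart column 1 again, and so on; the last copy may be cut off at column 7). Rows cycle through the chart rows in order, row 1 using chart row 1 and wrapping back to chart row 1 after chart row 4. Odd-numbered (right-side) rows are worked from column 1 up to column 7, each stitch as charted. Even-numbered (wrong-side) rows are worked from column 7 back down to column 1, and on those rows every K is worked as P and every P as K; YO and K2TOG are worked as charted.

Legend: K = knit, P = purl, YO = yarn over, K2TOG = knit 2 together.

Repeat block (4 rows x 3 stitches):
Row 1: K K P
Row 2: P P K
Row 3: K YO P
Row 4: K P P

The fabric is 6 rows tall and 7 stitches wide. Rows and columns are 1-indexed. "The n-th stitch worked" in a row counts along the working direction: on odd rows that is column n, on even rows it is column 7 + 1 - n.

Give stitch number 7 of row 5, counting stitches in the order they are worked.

Row 5 uses chart row ((5-1) mod 4)+1 = 1. Row 5 is odd, so RS.
Chart row 1 tiled across columns 1-7: K K P K K P K
RS: work column 1 to column 7, symbols as charted — the tiled row is the row as worked.
The 7th stitch worked is K.

== STITCH ==
K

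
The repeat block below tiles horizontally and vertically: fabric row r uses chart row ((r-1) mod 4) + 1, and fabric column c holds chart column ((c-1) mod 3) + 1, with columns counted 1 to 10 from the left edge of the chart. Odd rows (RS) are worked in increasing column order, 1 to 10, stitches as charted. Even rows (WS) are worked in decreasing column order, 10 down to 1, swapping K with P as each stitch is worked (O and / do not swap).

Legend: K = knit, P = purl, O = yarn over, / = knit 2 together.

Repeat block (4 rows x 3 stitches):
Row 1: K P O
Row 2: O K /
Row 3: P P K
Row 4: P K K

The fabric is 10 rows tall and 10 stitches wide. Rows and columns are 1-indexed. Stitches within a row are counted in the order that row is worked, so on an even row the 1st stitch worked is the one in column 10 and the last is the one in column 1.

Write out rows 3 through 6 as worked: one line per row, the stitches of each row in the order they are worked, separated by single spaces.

Result:
P P K P P K P P K P
K P P K P P K P P K
K P O K P O K P O K
O / P O / P O / P O

Derivation:
Row 3: chart row 3, RS - tile across columns 1-10 and work as-is.
Row 4: chart row 4, WS - tiled (columns 1-10): P K K P K K P K K P; work from column 10 back to 1 with K<->P swapped.
Row 5: chart row 1, RS - tile across columns 1-10 and work as-is.
Row 6: chart row 2, WS - tiled (columns 1-10): O K / O K / O K / O; work from column 10 back to 1 with K<->P swapped.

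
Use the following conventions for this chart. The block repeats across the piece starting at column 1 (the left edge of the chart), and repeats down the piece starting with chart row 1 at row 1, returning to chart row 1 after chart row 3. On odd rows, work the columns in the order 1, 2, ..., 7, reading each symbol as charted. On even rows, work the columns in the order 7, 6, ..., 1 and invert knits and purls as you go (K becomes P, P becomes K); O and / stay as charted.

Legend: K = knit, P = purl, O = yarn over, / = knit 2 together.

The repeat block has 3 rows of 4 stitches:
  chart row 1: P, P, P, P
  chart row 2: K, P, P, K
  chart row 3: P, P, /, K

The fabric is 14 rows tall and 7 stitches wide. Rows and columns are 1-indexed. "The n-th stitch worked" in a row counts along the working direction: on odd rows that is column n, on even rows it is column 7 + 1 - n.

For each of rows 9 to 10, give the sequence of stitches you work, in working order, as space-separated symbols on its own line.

Row 9: chart row 3, RS - tile across columns 1-7 and work as-is.
Row 10: chart row 1, WS - tiled (columns 1-7): P P P P P P P; work from column 7 back to 1 with K<->P swapped.

== ROWS AS WORKED ==
P P / K P P /
K K K K K K K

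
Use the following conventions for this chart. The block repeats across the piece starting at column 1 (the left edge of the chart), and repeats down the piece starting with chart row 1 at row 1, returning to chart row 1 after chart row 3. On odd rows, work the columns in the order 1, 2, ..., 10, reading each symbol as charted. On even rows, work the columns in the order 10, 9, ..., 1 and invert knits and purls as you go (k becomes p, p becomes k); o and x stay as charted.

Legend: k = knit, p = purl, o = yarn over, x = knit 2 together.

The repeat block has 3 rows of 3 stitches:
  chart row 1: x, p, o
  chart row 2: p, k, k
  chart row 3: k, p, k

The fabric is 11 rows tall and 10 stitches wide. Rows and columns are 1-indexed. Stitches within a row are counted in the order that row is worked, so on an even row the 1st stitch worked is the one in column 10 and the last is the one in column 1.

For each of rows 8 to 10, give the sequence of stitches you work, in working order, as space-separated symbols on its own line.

Rows as worked:
k p p k p p k p p k
k p k k p k k p k k
x o k x o k x o k x

Derivation:
Row 8: chart row 2, WS - tiled (columns 1-10): p k k p k k p k k p; work from column 10 back to 1 with k<->p swapped.
Row 9: chart row 3, RS - tile across columns 1-10 and work as-is.
Row 10: chart row 1, WS - tiled (columns 1-10): x p o x p o x p o x; work from column 10 back to 1 with k<->p swapped.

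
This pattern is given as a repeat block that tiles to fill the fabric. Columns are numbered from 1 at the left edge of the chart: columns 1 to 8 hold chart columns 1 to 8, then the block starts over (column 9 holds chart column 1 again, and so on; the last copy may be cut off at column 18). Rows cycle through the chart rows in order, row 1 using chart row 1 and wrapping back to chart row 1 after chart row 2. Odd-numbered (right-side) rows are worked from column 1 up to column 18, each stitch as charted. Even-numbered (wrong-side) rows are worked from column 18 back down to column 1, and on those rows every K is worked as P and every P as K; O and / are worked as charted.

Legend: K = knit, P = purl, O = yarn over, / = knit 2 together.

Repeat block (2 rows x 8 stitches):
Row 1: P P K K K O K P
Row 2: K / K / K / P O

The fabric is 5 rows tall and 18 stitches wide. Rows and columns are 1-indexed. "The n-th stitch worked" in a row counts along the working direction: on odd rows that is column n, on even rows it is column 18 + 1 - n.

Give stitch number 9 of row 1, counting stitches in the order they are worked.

Stitch:
P

Derivation:
Row 1: (1-1) mod 2 = 0, so use chart row 1. Odd row -> RS.
Chart row 1 tiled across columns 1-18: P P K K K O K P P P K K K O K P P P
RS: work column 1 to column 18, symbols as charted — the tiled row is the row as worked.
The 9th stitch worked is P.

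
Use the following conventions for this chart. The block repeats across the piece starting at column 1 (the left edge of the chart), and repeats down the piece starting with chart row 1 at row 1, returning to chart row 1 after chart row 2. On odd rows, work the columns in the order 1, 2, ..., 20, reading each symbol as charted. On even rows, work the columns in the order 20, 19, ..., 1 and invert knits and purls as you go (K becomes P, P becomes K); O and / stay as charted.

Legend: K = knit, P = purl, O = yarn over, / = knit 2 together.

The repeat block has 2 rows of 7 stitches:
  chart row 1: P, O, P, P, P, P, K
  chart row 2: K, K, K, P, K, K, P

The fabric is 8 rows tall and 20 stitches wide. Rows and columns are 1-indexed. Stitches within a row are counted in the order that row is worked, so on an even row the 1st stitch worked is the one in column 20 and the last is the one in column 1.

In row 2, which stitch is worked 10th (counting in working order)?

Row 2: (2-1) mod 2 = 1, so use chart row 2. Even row -> WS.
Chart row 2 tiled across columns 1-20: K K K P K K P K K K P K K P K K K P K K
Wrong side: read the tiled row from column 20 down to 1 and exchange K with P (leave O, /).
Row 2 as worked: P P K P P P K P P K P P P K P P K P P P
Stitch 10 in working order -> K

== STITCH ==
K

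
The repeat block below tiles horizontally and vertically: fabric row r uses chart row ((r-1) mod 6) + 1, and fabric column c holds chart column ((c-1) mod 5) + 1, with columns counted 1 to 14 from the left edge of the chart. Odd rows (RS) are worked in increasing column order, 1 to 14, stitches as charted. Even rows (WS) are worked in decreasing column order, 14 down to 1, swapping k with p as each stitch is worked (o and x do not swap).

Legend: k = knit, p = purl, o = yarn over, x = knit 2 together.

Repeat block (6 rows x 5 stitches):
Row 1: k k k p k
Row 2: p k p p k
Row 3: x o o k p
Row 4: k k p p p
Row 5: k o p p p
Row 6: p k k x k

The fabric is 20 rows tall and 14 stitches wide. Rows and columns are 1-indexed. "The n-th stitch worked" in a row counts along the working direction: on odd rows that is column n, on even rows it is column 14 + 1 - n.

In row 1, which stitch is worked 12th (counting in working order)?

For row 1: chart row = ((1-1) mod 6) + 1 = 1; this is a RS (odd) row.
Chart row 1 tiled across columns 1-14: k k k p k k k k p k k k k p
RS row: no reversal, no swap; stitch n worked = column n.
Stitch 12 in working order -> k

Result:
k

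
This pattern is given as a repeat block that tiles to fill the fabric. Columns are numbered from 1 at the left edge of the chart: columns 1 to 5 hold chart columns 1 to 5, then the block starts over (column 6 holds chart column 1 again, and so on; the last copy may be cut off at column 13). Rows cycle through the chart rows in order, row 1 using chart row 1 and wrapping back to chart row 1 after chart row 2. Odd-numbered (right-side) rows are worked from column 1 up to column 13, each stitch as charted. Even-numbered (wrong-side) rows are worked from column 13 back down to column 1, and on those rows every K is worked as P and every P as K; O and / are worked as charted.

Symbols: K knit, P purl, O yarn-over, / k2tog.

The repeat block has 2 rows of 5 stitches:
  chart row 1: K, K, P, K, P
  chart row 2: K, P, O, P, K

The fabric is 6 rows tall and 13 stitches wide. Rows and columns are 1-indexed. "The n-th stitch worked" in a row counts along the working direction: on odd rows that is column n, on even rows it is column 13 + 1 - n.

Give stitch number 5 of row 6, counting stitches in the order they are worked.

Row 6: (6-1) mod 2 = 1, so use chart row 2. Even row -> WS.
Chart row 2 tiled across columns 1-13: K P O P K K P O P K K P O
WS: work from column 13 back to column 1 (reverse the tiled row), swapping K<->P (O and / unchanged).
Row 6 as worked: O K P P K O K P P K O K P
Stitch 5 in working order -> K

== STITCH ==
K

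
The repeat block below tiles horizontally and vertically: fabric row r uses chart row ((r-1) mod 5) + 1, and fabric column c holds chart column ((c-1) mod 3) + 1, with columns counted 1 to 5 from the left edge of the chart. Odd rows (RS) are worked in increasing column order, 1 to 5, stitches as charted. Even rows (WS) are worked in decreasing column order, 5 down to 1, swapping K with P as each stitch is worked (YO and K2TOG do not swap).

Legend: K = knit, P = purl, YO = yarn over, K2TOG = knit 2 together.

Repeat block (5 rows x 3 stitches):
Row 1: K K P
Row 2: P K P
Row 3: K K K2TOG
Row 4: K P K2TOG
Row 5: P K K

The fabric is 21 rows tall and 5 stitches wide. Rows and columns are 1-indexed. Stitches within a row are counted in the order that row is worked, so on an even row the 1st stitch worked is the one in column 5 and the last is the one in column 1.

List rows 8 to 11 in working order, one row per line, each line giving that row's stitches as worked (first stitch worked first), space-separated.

Row 8: chart row 3, WS - tiled (columns 1-5): K K K2TOG K K; work from column 5 back to 1 with K<->P swapped.
Row 9: chart row 4, RS - tile across columns 1-5 and work as-is.
Row 10: chart row 5, WS - tiled (columns 1-5): P K K P K; work from column 5 back to 1 with K<->P swapped.
Row 11: chart row 1, RS - tile across columns 1-5 and work as-is.

Result:
P P K2TOG P P
K P K2TOG K P
P K P P K
K K P K K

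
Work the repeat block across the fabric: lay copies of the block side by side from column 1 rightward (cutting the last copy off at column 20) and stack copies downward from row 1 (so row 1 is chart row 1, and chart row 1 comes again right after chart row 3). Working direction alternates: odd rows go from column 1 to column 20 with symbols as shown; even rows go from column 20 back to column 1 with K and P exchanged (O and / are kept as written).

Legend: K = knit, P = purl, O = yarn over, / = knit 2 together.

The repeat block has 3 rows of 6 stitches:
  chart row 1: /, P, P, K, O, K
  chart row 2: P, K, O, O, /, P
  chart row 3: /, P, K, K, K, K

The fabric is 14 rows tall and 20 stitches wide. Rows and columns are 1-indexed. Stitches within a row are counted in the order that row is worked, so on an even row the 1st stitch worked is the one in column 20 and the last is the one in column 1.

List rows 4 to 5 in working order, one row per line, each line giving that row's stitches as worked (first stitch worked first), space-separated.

Row 4: chart row 1, WS - tiled (columns 1-20): / P P K O K / P P K O K / P P K O K / P; work from column 20 back to 1 with K<->P swapped.
Row 5: chart row 2, RS - tile across columns 1-20 and work as-is.

Rows as worked:
K / P O P K K / P O P K K / P O P K K /
P K O O / P P K O O / P P K O O / P P K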